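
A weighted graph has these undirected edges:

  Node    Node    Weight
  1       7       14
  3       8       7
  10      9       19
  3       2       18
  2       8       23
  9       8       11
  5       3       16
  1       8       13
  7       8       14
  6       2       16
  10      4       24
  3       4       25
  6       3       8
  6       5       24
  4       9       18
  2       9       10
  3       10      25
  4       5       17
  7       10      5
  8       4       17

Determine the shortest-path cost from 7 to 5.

37

Enumerating some paths:
7–8–3–5: 14+7+16 = 37
7–10–4–5: 5+24+17 = 46
Cheapest is 7–8–3–5 at 37.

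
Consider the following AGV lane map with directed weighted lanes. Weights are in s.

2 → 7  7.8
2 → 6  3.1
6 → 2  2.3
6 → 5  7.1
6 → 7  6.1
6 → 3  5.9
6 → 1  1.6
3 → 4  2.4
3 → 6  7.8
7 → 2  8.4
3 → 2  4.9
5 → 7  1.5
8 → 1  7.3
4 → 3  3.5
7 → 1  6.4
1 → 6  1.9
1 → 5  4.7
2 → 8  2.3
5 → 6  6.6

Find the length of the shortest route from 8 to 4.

17.5 s

Candidate routes:
8 - 1 - 5 - 6 - 3 - 4: 7.3+4.7+6.6+5.9+2.4 = 26.9
8 - 1 - 6 - 3 - 4: 7.3+1.9+5.9+2.4 = 17.5
The minimum is 17.5 s via 8 - 1 - 6 - 3 - 4.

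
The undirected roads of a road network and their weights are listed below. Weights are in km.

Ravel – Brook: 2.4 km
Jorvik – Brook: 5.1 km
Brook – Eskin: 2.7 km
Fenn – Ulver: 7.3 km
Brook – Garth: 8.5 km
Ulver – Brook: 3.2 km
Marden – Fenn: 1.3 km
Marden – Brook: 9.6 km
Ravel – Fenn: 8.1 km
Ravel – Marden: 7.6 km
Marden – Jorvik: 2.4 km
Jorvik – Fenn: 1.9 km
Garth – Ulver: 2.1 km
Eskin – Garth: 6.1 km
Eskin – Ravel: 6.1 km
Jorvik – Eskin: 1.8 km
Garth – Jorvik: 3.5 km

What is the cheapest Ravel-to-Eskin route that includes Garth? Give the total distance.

13 km

Best Ravel to Garth: Ravel → Brook → Ulver → Garth costing 7.7
Best Garth to Eskin: Garth → Jorvik → Eskin costing 5.3
Total via Garth: 7.7 + 5.3 = 13 km.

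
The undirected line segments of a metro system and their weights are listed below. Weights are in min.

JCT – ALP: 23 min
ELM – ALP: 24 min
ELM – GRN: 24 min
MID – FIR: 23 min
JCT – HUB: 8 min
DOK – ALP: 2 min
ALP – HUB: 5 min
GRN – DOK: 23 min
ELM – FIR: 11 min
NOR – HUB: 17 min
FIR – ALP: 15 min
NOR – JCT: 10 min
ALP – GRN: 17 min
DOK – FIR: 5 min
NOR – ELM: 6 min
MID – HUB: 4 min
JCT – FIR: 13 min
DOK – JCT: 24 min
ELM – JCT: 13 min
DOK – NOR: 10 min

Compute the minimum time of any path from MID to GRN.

Settle nodes by increasing distance from MID:
MID: 0
HUB: 4  (via MID)
ALP: 9  (via HUB)
DOK: 11  (via ALP)
JCT: 12  (via HUB)
FIR: 16  (via DOK)
NOR: 21  (via HUB)
ELM: 25  (via JCT)
GRN: 26  (via ALP)
Shortest route: MID–HUB–ALP–GRN = 26 min.

26 min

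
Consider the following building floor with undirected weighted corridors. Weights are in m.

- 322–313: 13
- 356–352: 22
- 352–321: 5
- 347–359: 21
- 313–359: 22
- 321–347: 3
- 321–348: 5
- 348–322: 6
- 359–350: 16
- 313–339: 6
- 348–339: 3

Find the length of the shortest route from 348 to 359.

Settle nodes by increasing distance from 348:
348: 0
339: 3  (via 348)
321: 5  (via 348)
322: 6  (via 348)
347: 8  (via 321)
313: 9  (via 339)
352: 10  (via 321)
359: 29  (via 347)
Shortest route: 348 → 321 → 347 → 359 = 29 m.

29 m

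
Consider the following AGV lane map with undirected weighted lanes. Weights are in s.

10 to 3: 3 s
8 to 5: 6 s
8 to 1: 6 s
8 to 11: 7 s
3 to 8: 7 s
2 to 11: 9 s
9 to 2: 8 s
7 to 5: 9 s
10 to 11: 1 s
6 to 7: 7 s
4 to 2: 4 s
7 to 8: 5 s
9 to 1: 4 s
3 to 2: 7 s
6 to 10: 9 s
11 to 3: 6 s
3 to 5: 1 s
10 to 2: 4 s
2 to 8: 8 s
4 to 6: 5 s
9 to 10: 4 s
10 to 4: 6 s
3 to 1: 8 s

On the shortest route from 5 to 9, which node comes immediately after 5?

3

Enumerating some paths:
5 → 3 → 10 → 9: 1+3+4 = 8
5 → 3 → 11 → 10 → 9: 1+6+1+4 = 12
Cheapest is 5 → 3 → 10 → 9 at 8 s.
So from 5 the first move is to 3.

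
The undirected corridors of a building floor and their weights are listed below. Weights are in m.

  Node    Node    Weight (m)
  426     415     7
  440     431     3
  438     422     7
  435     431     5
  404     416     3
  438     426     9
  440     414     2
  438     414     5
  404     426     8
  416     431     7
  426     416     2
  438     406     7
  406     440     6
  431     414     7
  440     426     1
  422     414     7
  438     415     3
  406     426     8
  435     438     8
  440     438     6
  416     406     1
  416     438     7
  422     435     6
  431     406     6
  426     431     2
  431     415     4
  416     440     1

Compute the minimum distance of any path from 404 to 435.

12 m

Shortest distances from 404:
404: 0
416: 3  (via 404)
440: 4  (via 416)
406: 4  (via 416)
426: 5  (via 416)
414: 6  (via 440)
431: 7  (via 440)
438: 10  (via 416)
415: 11  (via 431)
435: 12  (via 431)
Shortest route: 404–416–440–431–435 = 12 m.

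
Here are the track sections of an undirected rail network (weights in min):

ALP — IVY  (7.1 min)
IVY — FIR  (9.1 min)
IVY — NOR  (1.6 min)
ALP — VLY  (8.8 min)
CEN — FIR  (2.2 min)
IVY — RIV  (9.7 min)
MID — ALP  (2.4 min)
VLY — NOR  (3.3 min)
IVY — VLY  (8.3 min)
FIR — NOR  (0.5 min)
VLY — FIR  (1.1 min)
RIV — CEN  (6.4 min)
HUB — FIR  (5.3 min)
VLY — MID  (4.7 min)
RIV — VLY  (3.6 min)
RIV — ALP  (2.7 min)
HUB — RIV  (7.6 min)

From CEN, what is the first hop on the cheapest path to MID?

Compare a few routes:
CEN–FIR–NOR–VLY–MID: 2.2+0.5+3.3+4.7 = 10.7
CEN–FIR–VLY–MID: 2.2+1.1+4.7 = 8
CEN–RIV–ALP–MID: 6.4+2.7+2.4 = 11.5
CEN–FIR–VLY–RIV–ALP–MID: 2.2+1.1+3.6+2.7+2.4 = 12
The minimum is 8 min via CEN–FIR–VLY–MID.
So from CEN the first move is to FIR.

FIR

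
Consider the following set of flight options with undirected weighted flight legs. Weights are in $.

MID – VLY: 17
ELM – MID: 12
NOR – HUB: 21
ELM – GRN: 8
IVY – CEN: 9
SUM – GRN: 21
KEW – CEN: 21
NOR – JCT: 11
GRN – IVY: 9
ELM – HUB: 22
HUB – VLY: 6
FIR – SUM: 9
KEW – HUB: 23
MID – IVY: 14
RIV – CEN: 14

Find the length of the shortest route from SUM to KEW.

$60

Running Dijkstra from SUM:
SUM: 0
FIR: 9  (via SUM)
GRN: 21  (via SUM)
ELM: 29  (via GRN)
IVY: 30  (via GRN)
CEN: 39  (via IVY)
MID: 41  (via ELM)
HUB: 51  (via ELM)
RIV: 53  (via CEN)
VLY: 57  (via HUB)
KEW: 60  (via CEN)
Shortest route: SUM → GRN → IVY → CEN → KEW = $60.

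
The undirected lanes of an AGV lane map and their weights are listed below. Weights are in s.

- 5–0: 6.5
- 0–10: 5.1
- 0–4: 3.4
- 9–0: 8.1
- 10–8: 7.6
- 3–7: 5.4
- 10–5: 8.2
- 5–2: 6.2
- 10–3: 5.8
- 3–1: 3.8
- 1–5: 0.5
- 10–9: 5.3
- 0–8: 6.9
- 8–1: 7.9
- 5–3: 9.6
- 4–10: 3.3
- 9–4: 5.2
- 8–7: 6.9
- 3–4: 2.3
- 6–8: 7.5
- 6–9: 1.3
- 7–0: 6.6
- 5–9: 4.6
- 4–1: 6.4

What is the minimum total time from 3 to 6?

8.8 s

Running Dijkstra from 3:
3: 0
4: 2.3  (via 3)
1: 3.8  (via 3)
5: 4.3  (via 1)
7: 5.4  (via 3)
10: 5.6  (via 4)
0: 5.7  (via 4)
9: 7.5  (via 4)
6: 8.8  (via 9)
Shortest route: 3–4–9–6 = 8.8 s.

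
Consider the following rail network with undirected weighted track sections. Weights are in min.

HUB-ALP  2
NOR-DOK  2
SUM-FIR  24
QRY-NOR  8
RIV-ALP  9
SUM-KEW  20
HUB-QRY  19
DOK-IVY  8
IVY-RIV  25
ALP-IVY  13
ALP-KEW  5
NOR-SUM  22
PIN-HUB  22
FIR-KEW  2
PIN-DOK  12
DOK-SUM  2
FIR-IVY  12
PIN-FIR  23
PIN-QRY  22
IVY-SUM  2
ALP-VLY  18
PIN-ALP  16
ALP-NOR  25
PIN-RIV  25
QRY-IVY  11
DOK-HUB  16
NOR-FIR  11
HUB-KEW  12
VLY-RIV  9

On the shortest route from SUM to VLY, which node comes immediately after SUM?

IVY

Enumerating some paths:
SUM–DOK–HUB–ALP–VLY: 2+16+2+18 = 38
SUM–DOK–HUB–ALP–RIV–VLY: 2+16+2+9+9 = 38
SUM–IVY–ALP–VLY: 2+13+18 = 33
SUM–IVY–RIV–VLY: 2+25+9 = 36
The minimum is 33 min via SUM–IVY–ALP–VLY.
So from SUM the first move is to IVY.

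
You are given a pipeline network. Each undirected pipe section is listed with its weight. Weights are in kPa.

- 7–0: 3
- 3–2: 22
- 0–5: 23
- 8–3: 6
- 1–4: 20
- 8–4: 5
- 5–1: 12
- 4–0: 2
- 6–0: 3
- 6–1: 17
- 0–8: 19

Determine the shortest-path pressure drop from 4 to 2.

Settle nodes by increasing distance from 4:
4: 0
0: 2  (via 4)
6: 5  (via 0)
7: 5  (via 0)
8: 5  (via 4)
3: 11  (via 8)
1: 20  (via 4)
5: 25  (via 0)
2: 33  (via 3)
Shortest route: 4–8–3–2 = 33 kPa.

33 kPa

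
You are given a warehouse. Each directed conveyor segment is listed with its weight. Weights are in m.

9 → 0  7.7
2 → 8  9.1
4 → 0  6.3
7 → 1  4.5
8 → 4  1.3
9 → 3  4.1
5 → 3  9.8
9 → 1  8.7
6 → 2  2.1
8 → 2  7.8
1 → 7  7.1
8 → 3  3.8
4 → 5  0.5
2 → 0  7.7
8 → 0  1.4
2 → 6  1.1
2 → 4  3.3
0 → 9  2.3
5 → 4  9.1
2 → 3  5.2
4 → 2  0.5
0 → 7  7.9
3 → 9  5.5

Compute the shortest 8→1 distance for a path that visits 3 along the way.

Best 8 to 3: 8–3 costing 3.8
Shortest 3→1: 3–9–1 = 14.2
Total via 3: 3.8 + 14.2 = 18 m.

18 m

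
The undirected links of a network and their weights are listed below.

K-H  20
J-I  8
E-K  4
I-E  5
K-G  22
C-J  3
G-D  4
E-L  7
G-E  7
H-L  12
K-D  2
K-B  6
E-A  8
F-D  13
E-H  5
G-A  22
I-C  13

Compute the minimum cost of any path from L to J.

Shortest distances from L:
L: 0
E: 7  (via L)
K: 11  (via E)
H: 12  (via L)
I: 12  (via E)
D: 13  (via K)
G: 14  (via E)
A: 15  (via E)
B: 17  (via K)
J: 20  (via I)
Shortest route: L → E → I → J = 20.

20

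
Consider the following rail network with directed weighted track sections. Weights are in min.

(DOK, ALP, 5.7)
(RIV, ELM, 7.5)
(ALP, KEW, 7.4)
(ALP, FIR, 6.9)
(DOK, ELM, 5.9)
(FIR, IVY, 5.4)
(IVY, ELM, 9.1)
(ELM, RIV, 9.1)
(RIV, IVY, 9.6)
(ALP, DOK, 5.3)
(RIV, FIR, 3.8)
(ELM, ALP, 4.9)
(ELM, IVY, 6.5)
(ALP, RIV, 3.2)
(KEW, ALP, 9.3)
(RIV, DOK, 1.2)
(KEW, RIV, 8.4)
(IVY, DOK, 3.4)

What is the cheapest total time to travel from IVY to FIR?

16 min

Running Dijkstra from IVY:
IVY: 0
DOK: 3.4  (via IVY)
ELM: 9.1  (via IVY)
ALP: 9.1  (via DOK)
RIV: 12.3  (via ALP)
FIR: 16  (via ALP)
Shortest route: IVY → DOK → ALP → FIR = 16 min.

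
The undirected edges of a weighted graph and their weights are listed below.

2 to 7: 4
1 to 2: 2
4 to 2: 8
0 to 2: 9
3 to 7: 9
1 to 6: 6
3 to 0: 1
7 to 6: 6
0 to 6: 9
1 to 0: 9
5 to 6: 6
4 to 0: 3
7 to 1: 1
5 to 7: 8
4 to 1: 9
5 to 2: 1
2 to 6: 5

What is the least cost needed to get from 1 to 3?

Enumerating some paths:
1–7–3: 1+9 = 10
1–4–0–3: 9+3+1 = 13
1–2–0–3: 2+9+1 = 12
1–2–4–0–3: 2+8+3+1 = 14
Cheapest is 1–7–3 at 10.

10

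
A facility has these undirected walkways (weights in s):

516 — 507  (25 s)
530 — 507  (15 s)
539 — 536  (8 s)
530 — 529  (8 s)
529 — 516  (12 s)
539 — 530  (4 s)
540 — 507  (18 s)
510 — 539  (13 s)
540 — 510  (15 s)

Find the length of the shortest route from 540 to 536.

36 s

Shortest distances from 540:
540: 0
510: 15  (via 540)
507: 18  (via 540)
539: 28  (via 510)
530: 32  (via 539)
536: 36  (via 539)
Shortest route: 540 → 510 → 539 → 536 = 36 s.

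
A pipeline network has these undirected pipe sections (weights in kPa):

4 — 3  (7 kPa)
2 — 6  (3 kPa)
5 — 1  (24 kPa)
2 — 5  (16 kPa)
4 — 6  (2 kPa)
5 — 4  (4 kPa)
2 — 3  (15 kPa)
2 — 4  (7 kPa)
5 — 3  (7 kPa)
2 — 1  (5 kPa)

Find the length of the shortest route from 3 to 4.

Running Dijkstra from 3:
3: 0
4: 7  (via 3)
Shortest route: 3–4 = 7 kPa.

7 kPa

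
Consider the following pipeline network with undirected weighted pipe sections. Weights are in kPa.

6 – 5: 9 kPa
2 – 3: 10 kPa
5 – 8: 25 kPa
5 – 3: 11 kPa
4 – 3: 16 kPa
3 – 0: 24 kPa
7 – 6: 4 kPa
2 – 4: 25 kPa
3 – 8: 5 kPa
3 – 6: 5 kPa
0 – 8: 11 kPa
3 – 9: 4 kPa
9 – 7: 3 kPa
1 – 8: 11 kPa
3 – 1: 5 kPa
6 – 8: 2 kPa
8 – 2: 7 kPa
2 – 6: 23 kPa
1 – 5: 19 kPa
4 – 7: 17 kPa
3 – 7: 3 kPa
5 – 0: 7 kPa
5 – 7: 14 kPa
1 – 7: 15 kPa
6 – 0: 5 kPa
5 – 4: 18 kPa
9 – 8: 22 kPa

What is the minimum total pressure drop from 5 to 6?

9 kPa

Candidate routes:
5 - 6: 9 = 9
5 - 0 - 6: 7+5 = 12
The minimum is 9 kPa via 5 - 6.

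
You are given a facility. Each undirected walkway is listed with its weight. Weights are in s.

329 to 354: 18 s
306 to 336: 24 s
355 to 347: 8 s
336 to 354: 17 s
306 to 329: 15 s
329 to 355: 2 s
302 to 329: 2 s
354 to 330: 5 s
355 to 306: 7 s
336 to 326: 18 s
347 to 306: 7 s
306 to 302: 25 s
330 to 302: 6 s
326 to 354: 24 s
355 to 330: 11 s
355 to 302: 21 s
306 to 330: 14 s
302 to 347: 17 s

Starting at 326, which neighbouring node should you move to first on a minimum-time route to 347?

Candidate routes:
326–354–330–306–347: 24+5+14+7 = 50
326–354–330–355–347: 24+5+11+8 = 48
326–336–306–347: 18+24+7 = 49
326–354–330–302–329–355–347: 24+5+6+2+2+8 = 47
Cheapest is 326–354–330–302–329–355–347 at 47 s.
So from 326 the first move is to 354.

354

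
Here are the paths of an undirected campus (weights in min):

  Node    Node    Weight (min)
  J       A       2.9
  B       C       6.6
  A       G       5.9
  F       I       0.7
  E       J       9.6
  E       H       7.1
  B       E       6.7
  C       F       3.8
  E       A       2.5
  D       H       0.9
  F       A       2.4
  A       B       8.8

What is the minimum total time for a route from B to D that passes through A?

19.3 min

Best B to A: B → A costing 8.8
Shortest A→D: A → E → H → D = 10.5
Total via A: 8.8 + 10.5 = 19.3 min.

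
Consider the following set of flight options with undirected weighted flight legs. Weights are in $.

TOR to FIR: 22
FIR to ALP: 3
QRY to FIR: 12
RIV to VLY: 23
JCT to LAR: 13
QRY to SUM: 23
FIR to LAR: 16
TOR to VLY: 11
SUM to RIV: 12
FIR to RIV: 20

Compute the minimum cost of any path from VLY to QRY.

Compare a few routes:
VLY → RIV → FIR → QRY: 23+20+12 = 55
VLY → TOR → FIR → QRY: 11+22+12 = 45
Cheapest is VLY → TOR → FIR → QRY at $45.

$45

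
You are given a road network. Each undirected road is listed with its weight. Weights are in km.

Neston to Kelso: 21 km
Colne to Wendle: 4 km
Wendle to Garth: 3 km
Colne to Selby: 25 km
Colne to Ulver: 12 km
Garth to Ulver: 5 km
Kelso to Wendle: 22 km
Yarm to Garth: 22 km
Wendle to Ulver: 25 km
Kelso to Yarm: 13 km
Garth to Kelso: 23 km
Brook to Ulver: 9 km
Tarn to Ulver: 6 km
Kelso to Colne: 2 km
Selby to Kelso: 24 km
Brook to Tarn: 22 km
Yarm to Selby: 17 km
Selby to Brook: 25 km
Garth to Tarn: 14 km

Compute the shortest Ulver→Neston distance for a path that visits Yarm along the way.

61 km

Shortest Ulver→Yarm: Ulver–Garth–Yarm = 27
Best Yarm to Neston: Yarm–Kelso–Neston costing 34
Total via Yarm: 27 + 34 = 61 km.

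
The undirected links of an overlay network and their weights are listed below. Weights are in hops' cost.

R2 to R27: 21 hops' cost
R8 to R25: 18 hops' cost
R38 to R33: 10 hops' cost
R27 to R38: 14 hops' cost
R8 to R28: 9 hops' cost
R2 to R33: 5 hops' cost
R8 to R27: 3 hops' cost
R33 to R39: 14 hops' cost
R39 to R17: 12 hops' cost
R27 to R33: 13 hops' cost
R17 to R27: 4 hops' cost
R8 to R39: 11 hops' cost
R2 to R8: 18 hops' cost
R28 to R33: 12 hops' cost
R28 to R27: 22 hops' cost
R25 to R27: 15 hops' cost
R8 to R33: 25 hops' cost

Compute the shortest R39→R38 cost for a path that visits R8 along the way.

28 hops' cost

Best R39 to R8: R39 → R8 costing 11
Shortest R8→R38: R8 → R27 → R38 = 17
Total via R8: 11 + 17 = 28 hops' cost.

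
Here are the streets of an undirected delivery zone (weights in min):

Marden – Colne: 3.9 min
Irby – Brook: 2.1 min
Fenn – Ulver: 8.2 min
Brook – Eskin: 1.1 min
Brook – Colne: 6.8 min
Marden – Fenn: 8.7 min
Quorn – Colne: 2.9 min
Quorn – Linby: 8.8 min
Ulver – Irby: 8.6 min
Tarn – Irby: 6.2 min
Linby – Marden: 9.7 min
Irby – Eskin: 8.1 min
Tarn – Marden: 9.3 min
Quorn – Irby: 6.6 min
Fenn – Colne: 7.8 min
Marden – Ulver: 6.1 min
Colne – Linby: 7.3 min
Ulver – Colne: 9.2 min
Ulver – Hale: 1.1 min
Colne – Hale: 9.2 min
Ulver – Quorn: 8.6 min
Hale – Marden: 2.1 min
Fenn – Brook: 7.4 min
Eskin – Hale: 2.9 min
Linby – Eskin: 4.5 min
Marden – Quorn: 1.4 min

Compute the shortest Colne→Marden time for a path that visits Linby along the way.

16.8 min

Best Colne to Linby: Colne → Linby costing 7.3
Best Linby to Marden: Linby → Eskin → Hale → Marden costing 9.5
Total via Linby: 7.3 + 9.5 = 16.8 min.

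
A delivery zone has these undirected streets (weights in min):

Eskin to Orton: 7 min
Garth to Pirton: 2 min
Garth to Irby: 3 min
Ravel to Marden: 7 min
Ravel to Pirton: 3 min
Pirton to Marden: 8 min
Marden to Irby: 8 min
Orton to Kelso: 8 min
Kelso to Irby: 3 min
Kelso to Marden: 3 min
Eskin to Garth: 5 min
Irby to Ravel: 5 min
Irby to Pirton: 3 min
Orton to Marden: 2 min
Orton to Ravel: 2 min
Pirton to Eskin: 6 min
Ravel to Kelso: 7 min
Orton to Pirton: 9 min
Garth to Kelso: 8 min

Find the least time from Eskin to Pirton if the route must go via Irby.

11 min

Best Eskin to Irby: Eskin → Garth → Irby costing 8
Shortest Irby→Pirton: Irby → Pirton = 3
Total via Irby: 8 + 3 = 11 min.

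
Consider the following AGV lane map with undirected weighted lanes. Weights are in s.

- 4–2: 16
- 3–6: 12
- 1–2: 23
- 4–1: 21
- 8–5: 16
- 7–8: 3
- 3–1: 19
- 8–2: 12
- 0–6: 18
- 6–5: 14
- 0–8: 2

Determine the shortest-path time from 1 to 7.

38 s

Compare a few routes:
1–2–8–7: 23+12+3 = 38
1–4–2–8–7: 21+16+12+3 = 52
1–3–6–0–8–7: 19+12+18+2+3 = 54
The minimum is 38 s via 1–2–8–7.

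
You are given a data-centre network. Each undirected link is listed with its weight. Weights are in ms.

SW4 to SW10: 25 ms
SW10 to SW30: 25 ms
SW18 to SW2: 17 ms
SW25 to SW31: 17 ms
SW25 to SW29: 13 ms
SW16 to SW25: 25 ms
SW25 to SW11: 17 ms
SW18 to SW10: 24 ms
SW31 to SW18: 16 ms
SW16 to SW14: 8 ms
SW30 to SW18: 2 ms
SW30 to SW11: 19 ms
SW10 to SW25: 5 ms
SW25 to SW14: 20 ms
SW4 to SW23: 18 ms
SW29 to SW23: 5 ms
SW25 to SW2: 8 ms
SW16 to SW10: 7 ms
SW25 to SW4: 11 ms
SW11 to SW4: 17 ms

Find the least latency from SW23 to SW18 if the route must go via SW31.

Shortest SW23→SW31: SW23–SW29–SW25–SW31 = 35
Shortest SW31→SW18: SW31–SW18 = 16
Total via SW31: 35 + 16 = 51 ms.

51 ms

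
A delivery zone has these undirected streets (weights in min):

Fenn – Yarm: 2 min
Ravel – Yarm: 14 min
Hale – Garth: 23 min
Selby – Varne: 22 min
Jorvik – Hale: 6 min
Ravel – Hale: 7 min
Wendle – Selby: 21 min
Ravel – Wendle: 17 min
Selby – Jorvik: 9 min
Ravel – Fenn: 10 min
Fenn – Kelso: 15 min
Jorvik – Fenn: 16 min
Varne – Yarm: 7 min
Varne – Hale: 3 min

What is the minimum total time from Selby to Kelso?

40 min

Shortest distances from Selby:
Selby: 0
Jorvik: 9  (via Selby)
Hale: 15  (via Jorvik)
Varne: 18  (via Hale)
Wendle: 21  (via Selby)
Ravel: 22  (via Hale)
Yarm: 25  (via Varne)
Fenn: 25  (via Jorvik)
Garth: 38  (via Hale)
Kelso: 40  (via Fenn)
Shortest route: Selby–Jorvik–Fenn–Kelso = 40 min.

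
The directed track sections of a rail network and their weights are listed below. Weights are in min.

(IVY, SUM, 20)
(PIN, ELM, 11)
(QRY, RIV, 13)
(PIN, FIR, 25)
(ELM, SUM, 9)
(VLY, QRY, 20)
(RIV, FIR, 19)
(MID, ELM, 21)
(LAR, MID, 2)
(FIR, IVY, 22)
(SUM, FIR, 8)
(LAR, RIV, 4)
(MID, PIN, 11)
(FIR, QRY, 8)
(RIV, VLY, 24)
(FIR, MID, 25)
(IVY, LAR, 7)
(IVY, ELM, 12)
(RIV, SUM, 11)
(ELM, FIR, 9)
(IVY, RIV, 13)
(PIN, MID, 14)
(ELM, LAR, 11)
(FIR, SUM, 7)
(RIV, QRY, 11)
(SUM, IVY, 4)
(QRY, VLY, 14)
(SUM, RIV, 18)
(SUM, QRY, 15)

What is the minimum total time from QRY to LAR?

35 min

Settle nodes by increasing distance from QRY:
QRY: 0
RIV: 13  (via QRY)
VLY: 14  (via QRY)
SUM: 24  (via RIV)
IVY: 28  (via SUM)
FIR: 32  (via RIV)
LAR: 35  (via IVY)
Shortest route: QRY–RIV–SUM–IVY–LAR = 35 min.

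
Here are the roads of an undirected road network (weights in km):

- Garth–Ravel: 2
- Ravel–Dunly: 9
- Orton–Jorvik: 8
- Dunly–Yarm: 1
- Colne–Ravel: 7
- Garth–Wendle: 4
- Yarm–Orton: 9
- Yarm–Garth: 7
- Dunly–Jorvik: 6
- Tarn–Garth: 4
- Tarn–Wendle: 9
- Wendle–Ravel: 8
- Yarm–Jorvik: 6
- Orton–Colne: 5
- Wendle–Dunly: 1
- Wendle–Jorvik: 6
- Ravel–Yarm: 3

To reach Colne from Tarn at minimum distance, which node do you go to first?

Garth

Enumerating some paths:
Tarn–Garth–Ravel–Colne: 4+2+7 = 13
Tarn–Garth–Wendle–Dunly–Yarm–Ravel–Colne: 4+4+1+1+3+7 = 20
The minimum is 13 km via Tarn–Garth–Ravel–Colne.
So from Tarn the first move is to Garth.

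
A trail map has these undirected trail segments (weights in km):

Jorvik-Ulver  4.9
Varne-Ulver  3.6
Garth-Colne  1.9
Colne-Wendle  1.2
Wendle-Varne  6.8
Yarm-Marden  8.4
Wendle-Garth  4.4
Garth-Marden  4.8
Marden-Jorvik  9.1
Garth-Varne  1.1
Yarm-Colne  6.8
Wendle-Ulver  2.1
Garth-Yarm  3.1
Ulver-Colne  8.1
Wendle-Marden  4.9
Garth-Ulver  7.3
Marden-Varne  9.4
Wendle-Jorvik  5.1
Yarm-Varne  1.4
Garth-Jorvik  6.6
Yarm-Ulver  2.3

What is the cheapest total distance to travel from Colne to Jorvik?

6.3 km

Candidate routes:
Colne - Wendle - Jorvik: 1.2+5.1 = 6.3
Colne - Wendle - Ulver - Jorvik: 1.2+2.1+4.9 = 8.2
The minimum is 6.3 km via Colne - Wendle - Jorvik.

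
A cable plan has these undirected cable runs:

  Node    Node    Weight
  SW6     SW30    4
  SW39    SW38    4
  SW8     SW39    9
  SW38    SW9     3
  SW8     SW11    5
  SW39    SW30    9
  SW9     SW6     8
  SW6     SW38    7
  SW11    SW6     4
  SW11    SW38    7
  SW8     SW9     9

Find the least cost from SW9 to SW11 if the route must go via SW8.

Best SW9 to SW8: SW9–SW8 costing 9
Shortest SW8→SW11: SW8–SW11 = 5
Total via SW8: 9 + 5 = 14.

14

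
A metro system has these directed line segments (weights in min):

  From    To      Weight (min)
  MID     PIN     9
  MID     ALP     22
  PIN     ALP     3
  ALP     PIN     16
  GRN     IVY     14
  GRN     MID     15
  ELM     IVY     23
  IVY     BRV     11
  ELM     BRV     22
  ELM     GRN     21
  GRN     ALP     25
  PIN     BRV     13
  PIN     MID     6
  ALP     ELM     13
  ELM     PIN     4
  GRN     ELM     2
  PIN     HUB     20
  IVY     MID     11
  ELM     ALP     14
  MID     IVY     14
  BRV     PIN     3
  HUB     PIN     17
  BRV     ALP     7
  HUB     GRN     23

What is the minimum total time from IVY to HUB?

Settle nodes by increasing distance from IVY:
IVY: 0
MID: 11  (via IVY)
BRV: 11  (via IVY)
PIN: 14  (via BRV)
ALP: 17  (via PIN)
ELM: 30  (via ALP)
HUB: 34  (via PIN)
Shortest route: IVY → BRV → PIN → HUB = 34 min.

34 min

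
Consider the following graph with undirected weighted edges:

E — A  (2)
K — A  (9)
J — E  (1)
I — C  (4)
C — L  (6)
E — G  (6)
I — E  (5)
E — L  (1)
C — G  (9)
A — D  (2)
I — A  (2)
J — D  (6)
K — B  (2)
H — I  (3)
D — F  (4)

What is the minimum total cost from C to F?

Shortest distances from C:
C: 0
I: 4  (via C)
A: 6  (via I)
L: 6  (via C)
E: 7  (via L)
H: 7  (via I)
D: 8  (via A)
J: 8  (via E)
G: 9  (via C)
F: 12  (via D)
Shortest route: C–I–A–D–F = 12.

12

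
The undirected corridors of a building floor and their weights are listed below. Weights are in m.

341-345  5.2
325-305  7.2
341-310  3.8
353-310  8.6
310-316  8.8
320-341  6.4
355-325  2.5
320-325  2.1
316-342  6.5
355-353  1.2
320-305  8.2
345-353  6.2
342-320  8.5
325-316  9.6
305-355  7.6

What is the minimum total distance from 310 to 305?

Enumerating some paths:
310 - 353 - 355 - 305: 8.6+1.2+7.6 = 17.4
310 - 353 - 355 - 325 - 305: 8.6+1.2+2.5+7.2 = 19.5
310 - 341 - 320 - 305: 3.8+6.4+8.2 = 18.4
Cheapest is 310 - 353 - 355 - 305 at 17.4 m.

17.4 m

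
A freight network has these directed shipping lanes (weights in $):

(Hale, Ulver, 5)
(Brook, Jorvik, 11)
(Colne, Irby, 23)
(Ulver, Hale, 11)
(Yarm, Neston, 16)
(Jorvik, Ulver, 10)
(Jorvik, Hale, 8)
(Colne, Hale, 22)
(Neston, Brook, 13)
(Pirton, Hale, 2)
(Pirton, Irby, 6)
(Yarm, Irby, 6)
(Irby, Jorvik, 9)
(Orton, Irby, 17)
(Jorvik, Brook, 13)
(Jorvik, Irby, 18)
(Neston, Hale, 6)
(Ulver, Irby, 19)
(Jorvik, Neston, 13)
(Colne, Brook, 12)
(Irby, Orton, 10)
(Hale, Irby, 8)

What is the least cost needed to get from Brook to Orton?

$37

Settle nodes by increasing distance from Brook:
Brook: 0
Jorvik: 11  (via Brook)
Hale: 19  (via Jorvik)
Ulver: 21  (via Jorvik)
Neston: 24  (via Jorvik)
Irby: 27  (via Hale)
Orton: 37  (via Irby)
Shortest route: Brook → Jorvik → Hale → Irby → Orton = $37.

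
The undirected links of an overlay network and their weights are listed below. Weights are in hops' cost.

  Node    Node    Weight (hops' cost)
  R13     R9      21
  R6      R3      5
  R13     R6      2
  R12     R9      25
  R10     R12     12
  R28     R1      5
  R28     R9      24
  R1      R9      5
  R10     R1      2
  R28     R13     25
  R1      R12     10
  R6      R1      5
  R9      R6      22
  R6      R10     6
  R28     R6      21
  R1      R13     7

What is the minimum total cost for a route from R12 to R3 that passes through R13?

Best R12 to R13: R12–R1–R13 costing 17
Shortest R13→R3: R13–R6–R3 = 7
Total via R13: 17 + 7 = 24 hops' cost.

24 hops' cost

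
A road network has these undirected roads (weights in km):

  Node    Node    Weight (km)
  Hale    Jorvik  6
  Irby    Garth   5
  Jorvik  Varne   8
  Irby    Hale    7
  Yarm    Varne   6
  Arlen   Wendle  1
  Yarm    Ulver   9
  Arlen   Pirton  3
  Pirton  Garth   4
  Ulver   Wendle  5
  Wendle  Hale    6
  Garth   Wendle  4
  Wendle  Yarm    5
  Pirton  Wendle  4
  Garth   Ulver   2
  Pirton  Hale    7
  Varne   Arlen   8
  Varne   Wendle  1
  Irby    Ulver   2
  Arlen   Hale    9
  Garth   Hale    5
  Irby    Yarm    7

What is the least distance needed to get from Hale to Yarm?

Enumerating some paths:
Hale → Wendle → Yarm: 6+5 = 11
Hale → Wendle → Varne → Yarm: 6+1+6 = 13
The minimum is 11 km via Hale → Wendle → Yarm.

11 km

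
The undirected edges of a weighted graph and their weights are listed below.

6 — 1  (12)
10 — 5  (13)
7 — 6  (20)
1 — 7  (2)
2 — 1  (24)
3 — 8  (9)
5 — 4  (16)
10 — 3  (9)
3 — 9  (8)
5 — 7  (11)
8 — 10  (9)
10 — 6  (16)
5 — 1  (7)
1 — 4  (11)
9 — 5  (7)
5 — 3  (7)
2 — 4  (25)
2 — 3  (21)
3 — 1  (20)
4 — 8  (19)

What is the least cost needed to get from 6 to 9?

Shortest distances from 6:
6: 0
1: 12  (via 6)
7: 14  (via 1)
10: 16  (via 6)
5: 19  (via 1)
4: 23  (via 1)
3: 25  (via 10)
8: 25  (via 10)
9: 26  (via 5)
Shortest route: 6 → 1 → 5 → 9 = 26.

26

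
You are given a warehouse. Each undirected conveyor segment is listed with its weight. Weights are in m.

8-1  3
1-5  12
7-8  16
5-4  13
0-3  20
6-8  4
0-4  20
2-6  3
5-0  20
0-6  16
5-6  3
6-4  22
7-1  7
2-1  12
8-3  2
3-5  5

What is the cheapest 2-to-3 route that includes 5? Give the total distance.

Shortest 2→5: 2–6–5 = 6
Best 5 to 3: 5–3 costing 5
Total via 5: 6 + 5 = 11 m.

11 m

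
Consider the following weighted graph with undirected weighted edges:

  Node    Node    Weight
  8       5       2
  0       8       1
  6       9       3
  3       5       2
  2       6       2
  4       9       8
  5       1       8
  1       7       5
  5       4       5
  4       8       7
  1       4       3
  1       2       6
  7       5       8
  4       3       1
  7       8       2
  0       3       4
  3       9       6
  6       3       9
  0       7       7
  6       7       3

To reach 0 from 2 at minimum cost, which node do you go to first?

Enumerating some paths:
2 → 6 → 7 → 0: 2+3+7 = 12
2 → 6 → 7 → 8 → 0: 2+3+2+1 = 8
Cheapest is 2 → 6 → 7 → 8 → 0 at 8.
So from 2 the first move is to 6.

6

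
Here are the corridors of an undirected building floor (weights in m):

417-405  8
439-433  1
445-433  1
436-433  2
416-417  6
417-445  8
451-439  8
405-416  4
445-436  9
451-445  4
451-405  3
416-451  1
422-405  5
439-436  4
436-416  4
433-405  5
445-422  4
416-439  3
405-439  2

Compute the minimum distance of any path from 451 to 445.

4 m

Enumerating some paths:
451 - 416 - 439 - 433 - 445: 1+3+1+1 = 6
451 - 445: 4 = 4
The minimum is 4 m via 451 - 445.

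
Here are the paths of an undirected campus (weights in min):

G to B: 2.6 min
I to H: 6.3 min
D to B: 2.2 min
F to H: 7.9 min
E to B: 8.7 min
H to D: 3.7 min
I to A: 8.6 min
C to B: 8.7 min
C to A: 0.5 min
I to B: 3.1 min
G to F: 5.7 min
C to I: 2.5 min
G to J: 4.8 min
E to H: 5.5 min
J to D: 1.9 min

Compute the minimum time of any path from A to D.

8.3 min

Shortest distances from A:
A: 0
C: 0.5  (via A)
I: 3  (via C)
B: 6.1  (via I)
D: 8.3  (via B)
Shortest route: A → C → I → B → D = 8.3 min.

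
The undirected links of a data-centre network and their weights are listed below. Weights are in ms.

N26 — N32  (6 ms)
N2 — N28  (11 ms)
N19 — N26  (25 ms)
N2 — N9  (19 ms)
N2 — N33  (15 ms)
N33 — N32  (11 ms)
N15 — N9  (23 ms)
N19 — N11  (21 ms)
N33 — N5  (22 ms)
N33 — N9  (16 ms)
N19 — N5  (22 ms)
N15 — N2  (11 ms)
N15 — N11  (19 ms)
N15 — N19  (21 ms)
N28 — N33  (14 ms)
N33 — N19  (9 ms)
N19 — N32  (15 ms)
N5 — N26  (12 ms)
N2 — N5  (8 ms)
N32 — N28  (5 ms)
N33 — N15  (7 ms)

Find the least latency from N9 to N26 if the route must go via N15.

Best N9 to N15: N9–N15 costing 23
Shortest N15→N26: N15–N33–N32–N26 = 24
Total via N15: 23 + 24 = 47 ms.

47 ms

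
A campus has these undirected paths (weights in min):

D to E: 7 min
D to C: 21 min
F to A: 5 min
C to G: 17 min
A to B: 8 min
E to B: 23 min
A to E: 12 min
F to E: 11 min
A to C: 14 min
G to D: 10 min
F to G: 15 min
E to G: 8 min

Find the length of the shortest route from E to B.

20 min

Compare a few routes:
E → A → B: 12+8 = 20
E → B: 23 = 23
The minimum is 20 min via E → A → B.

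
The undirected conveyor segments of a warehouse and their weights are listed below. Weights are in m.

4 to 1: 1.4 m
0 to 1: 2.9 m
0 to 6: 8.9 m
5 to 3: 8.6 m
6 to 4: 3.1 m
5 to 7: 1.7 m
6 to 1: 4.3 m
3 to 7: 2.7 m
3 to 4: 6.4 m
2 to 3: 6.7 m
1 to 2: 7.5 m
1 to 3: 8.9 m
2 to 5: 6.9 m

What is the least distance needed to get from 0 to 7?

13.4 m

Settle nodes by increasing distance from 0:
0: 0
1: 2.9  (via 0)
4: 4.3  (via 1)
6: 7.2  (via 1)
2: 10.4  (via 1)
3: 10.7  (via 4)
7: 13.4  (via 3)
Shortest route: 0 → 1 → 4 → 3 → 7 = 13.4 m.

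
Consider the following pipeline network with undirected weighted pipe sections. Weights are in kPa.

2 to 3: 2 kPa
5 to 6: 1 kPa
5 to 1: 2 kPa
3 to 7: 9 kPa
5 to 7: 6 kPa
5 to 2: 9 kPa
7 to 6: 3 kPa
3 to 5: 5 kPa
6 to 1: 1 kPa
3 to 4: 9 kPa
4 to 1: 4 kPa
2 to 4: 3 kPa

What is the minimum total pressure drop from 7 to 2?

11 kPa

Running Dijkstra from 7:
7: 0
6: 3  (via 7)
1: 4  (via 6)
5: 4  (via 6)
4: 8  (via 1)
3: 9  (via 7)
2: 11  (via 4)
Shortest route: 7 → 6 → 1 → 4 → 2 = 11 kPa.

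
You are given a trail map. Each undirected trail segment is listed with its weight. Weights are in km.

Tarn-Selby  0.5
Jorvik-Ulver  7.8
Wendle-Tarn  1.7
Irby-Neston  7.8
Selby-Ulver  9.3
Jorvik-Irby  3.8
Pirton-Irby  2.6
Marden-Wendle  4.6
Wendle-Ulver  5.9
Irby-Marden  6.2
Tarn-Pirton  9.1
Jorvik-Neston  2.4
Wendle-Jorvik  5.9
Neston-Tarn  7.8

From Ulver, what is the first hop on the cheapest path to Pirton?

Jorvik

Enumerating some paths:
Ulver–Jorvik–Irby–Pirton: 7.8+3.8+2.6 = 14.2
Ulver–Wendle–Tarn–Pirton: 5.9+1.7+9.1 = 16.7
Cheapest is Ulver–Jorvik–Irby–Pirton at 14.2 km.
So from Ulver the first move is to Jorvik.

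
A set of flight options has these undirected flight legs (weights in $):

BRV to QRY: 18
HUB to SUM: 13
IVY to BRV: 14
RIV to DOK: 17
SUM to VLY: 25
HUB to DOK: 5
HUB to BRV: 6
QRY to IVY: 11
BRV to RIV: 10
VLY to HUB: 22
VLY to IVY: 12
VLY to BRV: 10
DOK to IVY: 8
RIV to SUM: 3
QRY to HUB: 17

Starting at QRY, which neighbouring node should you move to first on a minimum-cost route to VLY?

IVY

Enumerating some paths:
QRY–IVY–VLY: 11+12 = 23
QRY–BRV–VLY: 18+10 = 28
The minimum is $23 via QRY–IVY–VLY.
So from QRY the first move is to IVY.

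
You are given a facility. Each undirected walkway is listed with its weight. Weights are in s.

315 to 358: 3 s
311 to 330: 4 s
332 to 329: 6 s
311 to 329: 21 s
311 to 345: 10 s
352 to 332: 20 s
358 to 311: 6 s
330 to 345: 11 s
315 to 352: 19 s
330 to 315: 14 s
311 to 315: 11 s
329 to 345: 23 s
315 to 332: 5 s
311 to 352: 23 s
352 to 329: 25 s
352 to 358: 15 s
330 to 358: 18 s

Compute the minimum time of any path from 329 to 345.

23 s

Compare a few routes:
329–311–345: 21+10 = 31
329–345: 23 = 23
329–332–315–358–311–345: 6+5+3+6+10 = 30
Cheapest is 329–345 at 23 s.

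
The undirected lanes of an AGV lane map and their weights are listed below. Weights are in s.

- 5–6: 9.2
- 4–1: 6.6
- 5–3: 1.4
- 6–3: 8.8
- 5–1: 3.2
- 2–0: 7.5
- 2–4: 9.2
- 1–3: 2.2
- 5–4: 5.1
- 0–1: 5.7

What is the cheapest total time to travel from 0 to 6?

16.7 s

Candidate routes:
0 - 1 - 3 - 6: 5.7+2.2+8.8 = 16.7
0 - 1 - 5 - 6: 5.7+3.2+9.2 = 18.1
Cheapest is 0 - 1 - 3 - 6 at 16.7 s.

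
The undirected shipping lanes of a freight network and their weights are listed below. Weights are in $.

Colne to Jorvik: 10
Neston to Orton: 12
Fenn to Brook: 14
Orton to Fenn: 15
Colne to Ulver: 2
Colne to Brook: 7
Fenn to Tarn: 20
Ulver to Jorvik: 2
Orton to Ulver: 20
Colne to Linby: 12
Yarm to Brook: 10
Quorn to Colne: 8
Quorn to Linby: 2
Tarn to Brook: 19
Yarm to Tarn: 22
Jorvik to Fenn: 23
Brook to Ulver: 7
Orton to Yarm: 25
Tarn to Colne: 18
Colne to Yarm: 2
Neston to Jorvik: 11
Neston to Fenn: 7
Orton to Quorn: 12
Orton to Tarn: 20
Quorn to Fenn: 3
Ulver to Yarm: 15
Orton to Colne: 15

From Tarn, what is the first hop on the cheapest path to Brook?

Compare a few routes:
Tarn–Brook: 19 = 19
Tarn–Colne–Brook: 18+7 = 25
Cheapest is Tarn–Brook at $19.
So from Tarn the first move is to Brook.

Brook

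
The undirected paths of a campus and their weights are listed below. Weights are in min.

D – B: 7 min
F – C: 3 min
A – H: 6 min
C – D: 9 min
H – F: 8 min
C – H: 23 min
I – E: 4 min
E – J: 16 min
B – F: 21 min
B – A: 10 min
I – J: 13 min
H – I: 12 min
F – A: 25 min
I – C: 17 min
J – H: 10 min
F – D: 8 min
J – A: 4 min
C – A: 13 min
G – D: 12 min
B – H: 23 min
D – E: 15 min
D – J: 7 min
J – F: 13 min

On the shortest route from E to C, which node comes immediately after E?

Candidate routes:
E - I - H - F - C: 4+12+8+3 = 27
E - D - F - C: 15+8+3 = 26
E - D - C: 15+9 = 24
E - I - C: 4+17 = 21
Cheapest is E - I - C at 21 min.
So from E the first move is to I.

I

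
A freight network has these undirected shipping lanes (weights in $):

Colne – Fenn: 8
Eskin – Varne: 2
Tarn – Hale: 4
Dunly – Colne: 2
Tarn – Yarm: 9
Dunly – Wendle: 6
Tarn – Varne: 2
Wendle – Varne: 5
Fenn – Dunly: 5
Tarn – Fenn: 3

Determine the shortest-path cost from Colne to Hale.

Enumerating some paths:
Colne - Dunly - Fenn - Tarn - Hale: 2+5+3+4 = 14
Colne - Fenn - Tarn - Hale: 8+3+4 = 15
The minimum is $14 via Colne - Dunly - Fenn - Tarn - Hale.

$14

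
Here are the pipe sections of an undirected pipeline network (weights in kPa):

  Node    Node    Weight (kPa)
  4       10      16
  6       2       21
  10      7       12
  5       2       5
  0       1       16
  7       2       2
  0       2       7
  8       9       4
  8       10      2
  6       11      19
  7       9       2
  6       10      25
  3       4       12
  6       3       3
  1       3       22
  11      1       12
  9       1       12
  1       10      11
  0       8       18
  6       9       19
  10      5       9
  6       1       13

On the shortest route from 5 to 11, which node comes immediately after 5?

10

Candidate routes:
5 → 10 → 1 → 11: 9+11+12 = 32
5 → 2 → 7 → 9 → 1 → 11: 5+2+2+12+12 = 33
5 → 2 → 7 → 9 → 8 → 10 → 1 → 11: 5+2+2+4+2+11+12 = 38
5 → 10 → 8 → 9 → 1 → 11: 9+2+4+12+12 = 39
The minimum is 32 kPa via 5 → 10 → 1 → 11.
So from 5 the first move is to 10.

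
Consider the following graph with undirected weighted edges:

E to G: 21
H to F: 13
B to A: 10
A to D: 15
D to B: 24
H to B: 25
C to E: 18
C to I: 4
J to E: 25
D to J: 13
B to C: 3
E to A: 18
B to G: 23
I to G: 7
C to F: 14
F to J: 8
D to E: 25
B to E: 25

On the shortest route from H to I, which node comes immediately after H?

Compare a few routes:
H - F - C - B - G - I: 13+14+3+23+7 = 60
H - B - C - I: 25+3+4 = 32
H - F - C - I: 13+14+4 = 31
H - B - G - I: 25+23+7 = 55
Cheapest is H - F - C - I at 31.
So from H the first move is to F.

F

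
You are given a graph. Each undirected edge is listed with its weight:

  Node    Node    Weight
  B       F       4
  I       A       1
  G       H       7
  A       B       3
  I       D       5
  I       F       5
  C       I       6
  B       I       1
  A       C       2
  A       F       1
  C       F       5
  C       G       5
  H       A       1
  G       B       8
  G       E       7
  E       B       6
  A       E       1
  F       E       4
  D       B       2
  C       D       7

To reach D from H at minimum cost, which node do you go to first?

A

Compare a few routes:
H → A → I → B → D: 1+1+1+2 = 5
H → A → B → D: 1+3+2 = 6
Cheapest is H → A → I → B → D at 5.
So from H the first move is to A.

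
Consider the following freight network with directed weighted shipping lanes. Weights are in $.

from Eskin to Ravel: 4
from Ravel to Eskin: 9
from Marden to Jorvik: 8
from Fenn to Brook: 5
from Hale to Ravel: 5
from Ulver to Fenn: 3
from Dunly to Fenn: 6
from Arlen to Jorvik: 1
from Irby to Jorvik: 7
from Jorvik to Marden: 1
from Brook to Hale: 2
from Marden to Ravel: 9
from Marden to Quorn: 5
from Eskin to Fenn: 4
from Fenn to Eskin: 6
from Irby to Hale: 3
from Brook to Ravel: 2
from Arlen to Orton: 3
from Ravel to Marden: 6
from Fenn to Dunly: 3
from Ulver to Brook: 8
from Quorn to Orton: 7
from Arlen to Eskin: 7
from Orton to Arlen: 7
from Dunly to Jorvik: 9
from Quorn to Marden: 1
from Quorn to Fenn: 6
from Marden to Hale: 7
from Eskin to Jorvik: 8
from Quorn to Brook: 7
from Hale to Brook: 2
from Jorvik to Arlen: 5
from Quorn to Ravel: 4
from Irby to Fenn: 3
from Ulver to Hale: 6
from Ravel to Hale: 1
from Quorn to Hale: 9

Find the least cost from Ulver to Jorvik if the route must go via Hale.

$24

Shortest Ulver→Hale: Ulver–Hale = 6
Shortest Hale→Jorvik: Hale–Brook–Ravel–Marden–Jorvik = 18
Total via Hale: 6 + 18 = $24.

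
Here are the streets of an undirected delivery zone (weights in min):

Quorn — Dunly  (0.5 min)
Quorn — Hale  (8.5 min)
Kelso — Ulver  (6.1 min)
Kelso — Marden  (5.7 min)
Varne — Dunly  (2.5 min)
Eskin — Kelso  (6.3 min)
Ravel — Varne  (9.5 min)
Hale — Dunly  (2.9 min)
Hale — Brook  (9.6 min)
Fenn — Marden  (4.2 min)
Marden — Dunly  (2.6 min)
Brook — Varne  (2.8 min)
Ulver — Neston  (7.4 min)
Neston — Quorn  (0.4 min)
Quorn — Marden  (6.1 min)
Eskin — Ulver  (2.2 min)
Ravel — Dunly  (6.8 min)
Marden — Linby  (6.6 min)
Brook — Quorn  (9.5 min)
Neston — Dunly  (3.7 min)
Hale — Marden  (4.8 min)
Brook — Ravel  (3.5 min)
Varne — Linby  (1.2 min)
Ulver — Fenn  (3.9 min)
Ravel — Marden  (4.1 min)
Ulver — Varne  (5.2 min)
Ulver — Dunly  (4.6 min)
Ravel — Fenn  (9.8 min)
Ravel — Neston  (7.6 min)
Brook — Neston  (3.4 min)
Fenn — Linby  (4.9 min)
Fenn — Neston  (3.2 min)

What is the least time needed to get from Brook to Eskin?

Compare a few routes:
Brook–Neston–Quorn–Dunly–Ulver–Eskin: 3.4+0.4+0.5+4.6+2.2 = 11.1
Brook–Varne–Ulver–Eskin: 2.8+5.2+2.2 = 10.2
Cheapest is Brook–Varne–Ulver–Eskin at 10.2 min.

10.2 min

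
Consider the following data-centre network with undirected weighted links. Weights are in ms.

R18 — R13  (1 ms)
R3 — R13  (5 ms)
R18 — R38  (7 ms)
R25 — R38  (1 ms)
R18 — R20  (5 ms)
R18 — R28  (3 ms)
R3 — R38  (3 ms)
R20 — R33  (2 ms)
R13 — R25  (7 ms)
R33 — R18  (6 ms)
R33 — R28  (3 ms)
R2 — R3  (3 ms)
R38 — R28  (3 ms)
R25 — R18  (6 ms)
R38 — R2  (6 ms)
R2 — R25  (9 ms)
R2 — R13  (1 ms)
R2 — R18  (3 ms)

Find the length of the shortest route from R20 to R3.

10 ms

Running Dijkstra from R20:
R20: 0
R33: 2  (via R20)
R18: 5  (via R20)
R28: 5  (via R33)
R13: 6  (via R18)
R2: 7  (via R13)
R38: 8  (via R28)
R25: 9  (via R38)
R3: 10  (via R2)
Shortest route: R20–R18–R13–R2–R3 = 10 ms.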